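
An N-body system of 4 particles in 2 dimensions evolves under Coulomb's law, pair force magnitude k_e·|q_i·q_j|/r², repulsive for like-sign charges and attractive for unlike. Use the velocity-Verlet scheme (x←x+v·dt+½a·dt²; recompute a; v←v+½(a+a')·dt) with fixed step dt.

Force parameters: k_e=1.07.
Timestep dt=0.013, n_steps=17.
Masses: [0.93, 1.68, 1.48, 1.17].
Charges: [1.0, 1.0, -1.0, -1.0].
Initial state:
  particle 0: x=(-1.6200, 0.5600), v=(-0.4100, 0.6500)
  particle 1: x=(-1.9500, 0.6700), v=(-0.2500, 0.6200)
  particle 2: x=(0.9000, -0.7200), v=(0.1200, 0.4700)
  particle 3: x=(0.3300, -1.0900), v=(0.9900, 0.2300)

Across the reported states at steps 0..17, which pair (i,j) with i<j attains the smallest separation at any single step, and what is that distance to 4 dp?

pair (0,1), distance 0.3470

step 0: x0=(-1.6200, 0.5600) x1=(-1.9500, 0.6700) x2=(0.9000, -0.7200) x3=(0.3300, -1.0900)
step 1: x0=(-1.6245, 0.5682) x1=(-1.9537, 0.6782) x2=(0.9017, -0.7138) x3=(0.3427, -1.0871)
step 2: x0=(-1.6275, 0.5758) x1=(-1.9582, 0.6867) x2=(0.9035, -0.7075) x3=(0.3551, -1.0843)
step 3: x0=(-1.6289, 0.5829) x1=(-1.9635, 0.6954) x2=(0.9056, -0.7009) x3=(0.3672, -1.0818)
step 4: x0=(-1.6288, 0.5895) x1=(-1.9696, 0.7044) x2=(0.9078, -0.6942) x3=(0.3789, -1.0794)
step 5: x0=(-1.6272, 0.5956) x1=(-1.9764, 0.7136) x2=(0.9103, -0.6874) x3=(0.3904, -1.0772)
step 6: x0=(-1.6243, 0.6011) x1=(-1.9841, 0.7231) x2=(0.9130, -0.6803) x3=(0.4015, -1.0751)
step 7: x0=(-1.6200, 0.6063) x1=(-1.9924, 0.7329) x2=(0.9159, -0.6731) x3=(0.4123, -1.0733)
step 8: x0=(-1.6144, 0.6109) x1=(-2.0013, 0.7428) x2=(0.9190, -0.6656) x3=(0.4227, -1.0717)
step 9: x0=(-1.6077, 0.6152) x1=(-2.0108, 0.7529) x2=(0.9223, -0.6580) x3=(0.4329, -1.0703)
step 10: x0=(-1.6000, 0.6191) x1=(-2.0209, 0.7632) x2=(0.9258, -0.6501) x3=(0.4427, -1.0692)
step 11: x0=(-1.5913, 0.6227) x1=(-2.0315, 0.7737) x2=(0.9295, -0.6421) x3=(0.4522, -1.0682)
step 12: x0=(-1.5817, 0.6259) x1=(-2.0425, 0.7843) x2=(0.9334, -0.6338) x3=(0.4614, -1.0675)
step 13: x0=(-1.5713, 0.6289) x1=(-2.0539, 0.7951) x2=(0.9375, -0.6253) x3=(0.4703, -1.0670)
step 14: x0=(-1.5601, 0.6315) x1=(-2.0657, 0.8060) x2=(0.9418, -0.6166) x3=(0.4788, -1.0667)
step 15: x0=(-1.5483, 0.6339) x1=(-2.0779, 0.8170) x2=(0.9463, -0.6077) x3=(0.4871, -1.0667)
step 16: x0=(-1.5358, 0.6361) x1=(-2.0903, 0.8281) x2=(0.9509, -0.5986) x3=(0.4951, -1.0669)
step 17: x0=(-1.5227, 0.6381) x1=(-2.1030, 0.8393) x2=(0.9558, -0.5892) x3=(0.5029, -1.0674)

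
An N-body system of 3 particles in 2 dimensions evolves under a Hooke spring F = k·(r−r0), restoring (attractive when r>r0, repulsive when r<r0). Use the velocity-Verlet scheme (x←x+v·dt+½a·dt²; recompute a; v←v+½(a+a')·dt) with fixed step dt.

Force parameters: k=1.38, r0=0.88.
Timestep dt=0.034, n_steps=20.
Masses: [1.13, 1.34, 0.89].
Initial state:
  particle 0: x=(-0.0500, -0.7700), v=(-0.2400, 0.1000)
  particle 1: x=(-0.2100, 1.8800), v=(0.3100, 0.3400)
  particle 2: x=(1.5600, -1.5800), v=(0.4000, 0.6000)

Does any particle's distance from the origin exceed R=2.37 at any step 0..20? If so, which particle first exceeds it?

no

step 0: x0=(-0.0500, -0.7700) x1=(-0.2100, 1.8800) x2=(1.5600, -1.5800)
step 1: x0=(-0.0577, -0.7656) x1=(-0.1986, 1.8889) x2=(1.5716, -1.5568)
step 2: x0=(-0.0643, -0.7594) x1=(-0.1854, 1.8925) x2=(1.5793, -1.5282)
step 3: x0=(-0.0698, -0.7511) x1=(-0.1705, 1.8909) x2=(1.5830, -1.4940)
step 4: x0=(-0.0742, -0.7409) x1=(-0.1540, 1.8841) x2=(1.5828, -1.4546)
step 5: x0=(-0.0775, -0.7288) x1=(-0.1358, 1.8721) x2=(1.5787, -1.4099)
step 6: x0=(-0.0797, -0.7147) x1=(-0.1160, 1.8552) x2=(1.5707, -1.3601)
step 7: x0=(-0.0807, -0.6987) x1=(-0.0946, 1.8333) x2=(1.5590, -1.3053)
step 8: x0=(-0.0806, -0.6808) x1=(-0.0717, 1.8066) x2=(1.5435, -1.2458)
step 9: x0=(-0.0793, -0.6610) x1=(-0.0475, 1.7753) x2=(1.5245, -1.1817)
step 10: x0=(-0.0770, -0.6394) x1=(-0.0218, 1.7396) x2=(1.5020, -1.1132)
step 11: x0=(-0.0735, -0.6160) x1=(0.0051, 1.6996) x2=(1.4762, -1.0407)
step 12: x0=(-0.0690, -0.5908) x1=(0.0332, 1.6556) x2=(1.4473, -0.9642)
step 13: x0=(-0.0635, -0.5639) x1=(0.0624, 1.6077) x2=(1.4154, -0.8842)
step 14: x0=(-0.0570, -0.5354) x1=(0.0927, 1.5563) x2=(1.3807, -0.8008)
step 15: x0=(-0.0496, -0.5053) x1=(0.1238, 1.5015) x2=(1.3435, -0.7144)
step 16: x0=(-0.0413, -0.4737) x1=(0.1558, 1.4437) x2=(1.3038, -0.6253)
step 17: x0=(-0.0321, -0.4407) x1=(0.1886, 1.3830) x2=(1.2621, -0.5338)
step 18: x0=(-0.0223, -0.4064) x1=(0.2219, 1.3199) x2=(1.2184, -0.4401)
step 19: x0=(-0.0117, -0.3710) x1=(0.2558, 1.2546) x2=(1.1731, -0.3446)
step 20: x0=(-0.0005, -0.3344) x1=(0.2901, 1.1873) x2=(1.1264, -0.2477)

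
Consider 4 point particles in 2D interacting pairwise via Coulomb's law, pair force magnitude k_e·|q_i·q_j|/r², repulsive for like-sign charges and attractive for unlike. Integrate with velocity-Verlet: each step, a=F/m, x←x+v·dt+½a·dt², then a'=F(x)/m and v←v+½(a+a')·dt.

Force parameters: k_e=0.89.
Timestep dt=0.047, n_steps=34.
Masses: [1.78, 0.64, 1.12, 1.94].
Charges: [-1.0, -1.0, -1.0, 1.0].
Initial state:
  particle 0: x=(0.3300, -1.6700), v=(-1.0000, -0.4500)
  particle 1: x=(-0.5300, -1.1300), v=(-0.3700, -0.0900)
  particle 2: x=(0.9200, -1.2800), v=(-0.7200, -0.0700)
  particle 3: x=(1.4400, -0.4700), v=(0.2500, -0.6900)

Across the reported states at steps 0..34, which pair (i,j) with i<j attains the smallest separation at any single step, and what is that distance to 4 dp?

pair (2,3), distance 0.3956

step 0: x0=(0.3300, -1.6700) x1=(-0.5300, -1.1300) x2=(0.9200, -1.2800) x3=(1.4400, -0.4700)
step 1: x0=(0.2827, -1.6919) x1=(-0.5490, -1.1333) x2=(0.8885, -1.2816) x3=(1.4512, -0.5031)
step 2: x0=(0.2348, -1.7153) x1=(-0.5714, -1.1344) x2=(0.8618, -1.2798) x3=(1.4613, -0.5374)
step 3: x0=(0.1866, -1.7401) x1=(-0.5971, -1.1335) x2=(0.8395, -1.2750) x3=(1.4702, -0.5728)
step 4: x0=(0.1382, -1.7664) x1=(-0.6261, -1.1302) x2=(0.8216, -1.2672) x3=(1.4779, -0.6094)
step 5: x0=(0.0896, -1.7941) x1=(-0.6583, -1.1248) x2=(0.8080, -1.2565) x3=(1.4844, -0.6471)
step 6: x0=(0.0410, -1.8231) x1=(-0.6936, -1.1170) x2=(0.7985, -1.2432) x3=(1.4894, -0.6858)
step 7: x0=(-0.0076, -1.8534) x1=(-0.7317, -1.1069) x2=(0.7930, -1.2274) x3=(1.4931, -0.7256)
step 8: x0=(-0.0560, -1.8849) x1=(-0.7726, -1.0946) x2=(0.7915, -1.2093) x3=(1.4952, -0.7664)
step 9: x0=(-0.1042, -1.9175) x1=(-0.8159, -1.0801) x2=(0.7941, -1.1889) x3=(1.4956, -0.8081)
step 10: x0=(-0.1523, -1.9512) x1=(-0.8615, -1.0635) x2=(0.8008, -1.1664) x3=(1.4942, -0.8508)
step 11: x0=(-0.2001, -1.9859) x1=(-0.9091, -1.0449) x2=(0.8117, -1.1420) x3=(1.4909, -0.8944)
step 12: x0=(-0.2478, -2.0214) x1=(-0.9586, -1.0245) x2=(0.8272, -1.1158) x3=(1.4853, -0.9388)
step 13: x0=(-0.2952, -2.0578) x1=(-1.0097, -1.0024) x2=(0.8476, -1.0881) x3=(1.4773, -0.9838)
step 14: x0=(-0.3424, -2.0949) x1=(-1.0623, -0.9786) x2=(0.8733, -1.0592) x3=(1.4664, -1.0294)
step 15: x0=(-0.3893, -2.1327) x1=(-1.1161, -0.9533) x2=(0.9049, -1.0296) x3=(1.4523, -1.0753)
step 16: x0=(-0.4361, -2.1711) x1=(-1.1710, -0.9267) x2=(0.9433, -1.0001) x3=(1.4346, -1.1210)
step 17: x0=(-0.4826, -2.2100) x1=(-1.2270, -0.8989) x2=(0.9891, -0.9719) x3=(1.4126, -1.1658)
step 18: x0=(-0.5289, -2.2495) x1=(-1.2838, -0.8698) x2=(1.0430, -0.9468) x3=(1.3861, -1.2088)
step 19: x0=(-0.5750, -2.2894) x1=(-1.3413, -0.8397) x2=(1.1051, -0.9272) x3=(1.3549, -1.2486)
step 20: x0=(-0.6209, -2.3297) x1=(-1.3995, -0.8087) x2=(1.1742, -0.9157) x3=(1.3196, -1.2836)
step 21: x0=(-0.6665, -2.3704) x1=(-1.4582, -0.7768) x2=(1.2479, -0.9144) x3=(1.2816, -1.3127)
step 22: x0=(-0.7120, -2.4114) x1=(-1.5174, -0.7440) x2=(1.3231, -0.9240) x3=(1.2428, -1.3355)
step 23: x0=(-0.7573, -2.4527) x1=(-1.5770, -0.7105) x2=(1.3968, -0.9431) x3=(1.2048, -1.3527)
step 24: x0=(-0.8023, -2.4942) x1=(-1.6369, -0.6763) x2=(1.4673, -0.9699) x3=(1.1686, -1.3656)
step 25: x0=(-0.8473, -2.5360) x1=(-1.6971, -0.6415) x2=(1.5338, -1.0023) x3=(1.1346, -1.3752)
step 26: x0=(-0.8920, -2.5780) x1=(-1.7575, -0.6061) x2=(1.5964, -1.0386) x3=(1.1028, -1.3825)
step 27: x0=(-0.9366, -2.6201) x1=(-1.8182, -0.5701) x2=(1.6554, -1.0776) x3=(1.0731, -1.3883)
step 28: x0=(-0.9810, -2.6624) x1=(-1.8789, -0.5336) x2=(1.7110, -1.1184) x3=(1.0451, -1.3931)
step 29: x0=(-1.0253, -2.7049) x1=(-1.9398, -0.4966) x2=(1.7639, -1.1605) x3=(1.0186, -1.3972)
step 30: x0=(-1.0694, -2.7475) x1=(-2.0009, -0.4592) x2=(1.8143, -1.2033) x3=(0.9935, -1.4009)
step 31: x0=(-1.1134, -2.7902) x1=(-2.0620, -0.4214) x2=(1.8625, -1.2467) x3=(0.9696, -1.4043)
step 32: x0=(-1.1573, -2.8330) x1=(-2.1232, -0.3832) x2=(1.9089, -1.2904) x3=(0.9466, -1.4075)
step 33: x0=(-1.2011, -2.8759) x1=(-2.1844, -0.3447) x2=(1.9537, -1.3342) x3=(0.9245, -1.4107)
step 34: x0=(-1.2447, -2.9188) x1=(-2.2457, -0.3058) x2=(1.9970, -1.3782) x3=(0.9031, -1.4138)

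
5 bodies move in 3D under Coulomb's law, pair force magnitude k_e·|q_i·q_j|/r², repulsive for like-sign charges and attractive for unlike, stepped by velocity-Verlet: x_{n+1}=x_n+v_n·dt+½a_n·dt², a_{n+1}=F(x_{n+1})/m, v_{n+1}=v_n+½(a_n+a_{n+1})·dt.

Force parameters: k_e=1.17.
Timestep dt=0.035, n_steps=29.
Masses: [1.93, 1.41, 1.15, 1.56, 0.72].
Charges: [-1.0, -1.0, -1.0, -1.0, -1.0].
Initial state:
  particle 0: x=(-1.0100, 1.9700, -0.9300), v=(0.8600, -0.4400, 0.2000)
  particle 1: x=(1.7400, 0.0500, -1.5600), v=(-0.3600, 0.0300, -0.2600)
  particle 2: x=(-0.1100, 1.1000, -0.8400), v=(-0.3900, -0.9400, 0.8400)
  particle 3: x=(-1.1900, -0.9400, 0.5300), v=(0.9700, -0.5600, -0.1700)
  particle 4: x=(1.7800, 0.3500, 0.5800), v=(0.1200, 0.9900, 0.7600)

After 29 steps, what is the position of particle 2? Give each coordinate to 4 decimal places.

(-0.4814, 0.0057, 0.0395)

step 0: x0=(-1.0100, 1.9700, -0.9300) x1=(1.7400, 0.0500, -1.5600) x2=(-0.1100, 1.1000, -0.8400) x3=(-1.1900, -0.9400, 0.5300) x4=(1.7800, 0.3500, 0.5800)
step 1: x0=(-0.9801, 1.9548, -0.9230) x1=(1.7275, 0.0510, -1.5693) x2=(-0.1235, 1.0670, -0.8106) x3=(-1.1561, -0.9597, 0.5241) x4=(1.7845, 0.3846, 0.6069)
step 2: x0=(-0.9507, 1.9401, -0.9162) x1=(1.7154, 0.0518, -1.5789) x2=(-0.1368, 1.0337, -0.7813) x3=(-1.1225, -0.9797, 0.5184) x4=(1.7895, 0.4192, 0.6345)
step 3: x0=(-0.9216, 1.9259, -0.9094) x1=(1.7035, 0.0525, -1.5888) x2=(-0.1497, 1.0001, -0.7520) x3=(-1.0890, -0.9998, 0.5128) x4=(1.7951, 0.4539, 0.6628)
step 4: x0=(-0.8930, 1.9122, -0.9027) x1=(1.6919, 0.0530, -1.5991) x2=(-0.1625, 0.9661, -0.7228) x3=(-1.0557, -1.0203, 0.5073) x4=(1.8013, 0.4885, 0.6917)
step 5: x0=(-0.8648, 1.8990, -0.8962) x1=(1.6806, 0.0533, -1.6097) x2=(-0.1750, 0.9318, -0.6935) x3=(-1.0226, -1.0410, 0.5020) x4=(1.8080, 0.5231, 0.7213)
step 6: x0=(-0.8370, 1.8864, -0.8898) x1=(1.6696, 0.0536, -1.6206) x2=(-0.1873, 0.8971, -0.6642) x3=(-0.9897, -1.0619, 0.4969) x4=(1.8154, 0.5578, 0.7514)
step 7: x0=(-0.8096, 1.8743, -0.8835) x1=(1.6589, 0.0536, -1.6318) x2=(-0.1995, 0.8620, -0.6348) x3=(-0.9570, -1.0832, 0.4918) x4=(1.8233, 0.5925, 0.7822)
step 8: x0=(-0.7825, 1.8628, -0.8774) x1=(1.6485, 0.0536, -1.6434) x2=(-0.2115, 0.8264, -0.6054) x3=(-0.9244, -1.1047, 0.4870) x4=(1.8318, 0.6273, 0.8136)
step 9: x0=(-0.7558, 1.8518, -0.8714) x1=(1.6384, 0.0534, -1.6553) x2=(-0.2234, 0.7905, -0.5759) x3=(-0.8920, -1.1265, 0.4823) x4=(1.8409, 0.6622, 0.8455)
step 10: x0=(-0.7294, 1.8414, -0.8656) x1=(1.6286, 0.0531, -1.6675) x2=(-0.2353, 0.7540, -0.5463) x3=(-0.8598, -1.1486, 0.4777) x4=(1.8505, 0.6972, 0.8781)
step 11: x0=(-0.7033, 1.8316, -0.8600) x1=(1.6190, 0.0526, -1.6800) x2=(-0.2471, 0.7172, -0.5166) x3=(-0.8278, -1.1710, 0.4733) x4=(1.8607, 0.7322, 0.9112)
step 12: x0=(-0.6775, 1.8223, -0.8545) x1=(1.6098, 0.0520, -1.6928) x2=(-0.2589, 0.6799, -0.4868) x3=(-0.7960, -1.1937, 0.4691) x4=(1.8715, 0.7674, 0.9449)
step 13: x0=(-0.6520, 1.8136, -0.8492) x1=(1.6008, 0.0513, -1.7059) x2=(-0.2707, 0.6423, -0.4569) x3=(-0.7643, -1.2167, 0.4650) x4=(1.8829, 0.8027, 0.9791)
step 14: x0=(-0.6267, 1.8054, -0.8441) x1=(1.5921, 0.0505, -1.7194) x2=(-0.2826, 0.6042, -0.4268) x3=(-0.7328, -1.2400, 0.4610) x4=(1.8948, 0.8381, 1.0139)
step 15: x0=(-0.6016, 1.7977, -0.8392) x1=(1.5837, 0.0495, -1.7332) x2=(-0.2946, 0.5658, -0.3966) x3=(-0.7015, -1.2637, 0.4572) x4=(1.9072, 0.8737, 1.0492)
step 16: x0=(-0.5768, 1.7905, -0.8344) x1=(1.5756, 0.0485, -1.7472) x2=(-0.3067, 0.5270, -0.3663) x3=(-0.6703, -1.2878, 0.4536) x4=(1.9202, 0.9095, 1.0850)
step 17: x0=(-0.5521, 1.7838, -0.8298) x1=(1.5677, 0.0473, -1.7616) x2=(-0.3189, 0.4879, -0.3358) x3=(-0.6393, -1.3122, 0.4501) x4=(1.9337, 0.9454, 1.1213)
step 18: x0=(-0.5276, 1.7776, -0.8254) x1=(1.5601, 0.0460, -1.7763) x2=(-0.3312, 0.4485, -0.3052) x3=(-0.6084, -1.3370, 0.4468) x4=(1.9477, 0.9814, 1.1581)
step 19: x0=(-0.5033, 1.7719, -0.8211) x1=(1.5528, 0.0447, -1.7913) x2=(-0.3438, 0.4089, -0.2745) x3=(-0.5776, -1.3621, 0.4437) x4=(1.9622, 1.0177, 1.1954)
step 20: x0=(-0.4791, 1.7666, -0.8171) x1=(1.5458, 0.0432, -1.8065) x2=(-0.3565, 0.3690, -0.2436) x3=(-0.5470, -1.3876, 0.4407) x4=(1.9772, 1.0541, 1.2331)
step 21: x0=(-0.4551, 1.7617, -0.8131) x1=(1.5390, 0.0417, -1.8221) x2=(-0.3694, 0.3290, -0.2126) x3=(-0.5165, -1.4136, 0.4379) x4=(1.9927, 1.0907, 1.2713)
step 22: x0=(-0.4312, 1.7573, -0.8093) x1=(1.5324, 0.0400, -1.8380) x2=(-0.3826, 0.2888, -0.1815) x3=(-0.4862, -1.4399, 0.4352) x4=(2.0086, 1.1275, 1.3100)
step 23: x0=(-0.4074, 1.7532, -0.8057) x1=(1.5261, 0.0383, -1.8542) x2=(-0.3959, 0.2485, -0.1503) x3=(-0.4559, -1.4666, 0.4327) x4=(2.0250, 1.1644, 1.3491)
step 24: x0=(-0.3838, 1.7496, -0.8022) x1=(1.5201, 0.0365, -1.8706) x2=(-0.4095, 0.2081, -0.1189) x3=(-0.4257, -1.4938, 0.4304) x4=(2.0418, 1.2016, 1.3886)
step 25: x0=(-0.3602, 1.7462, -0.7989) x1=(1.5142, 0.0346, -1.8874) x2=(-0.4234, 0.1676, -0.0875) x3=(-0.3957, -1.5213, 0.4282) x4=(2.0590, 1.2390, 1.4285)
step 26: x0=(-0.3368, 1.7433, -0.7956) x1=(1.5087, 0.0327, -1.9044) x2=(-0.4375, 0.1271, -0.0559) x3=(-0.3657, -1.5494, 0.4261) x4=(2.0766, 1.2765, 1.4688)
step 27: x0=(-0.3134, 1.7407, -0.7925) x1=(1.5033, 0.0306, -1.9217) x2=(-0.4519, 0.0866, -0.0242) x3=(-0.3358, -1.5778, 0.4242) x4=(2.0947, 1.3143, 1.5095)
step 28: x0=(-0.2902, 1.7384, -0.7895) x1=(1.4982, 0.0285, -1.9393) x2=(-0.4665, 0.0461, 0.0076) x3=(-0.3059, -1.6067, 0.4225) x4=(2.1131, 1.3522, 1.5506)
step 29: x0=(-0.2671, 1.7364, -0.7867) x1=(1.4933, 0.0264, -1.9572) x2=(-0.4814, 0.0057, 0.0395) x3=(-0.2761, -1.6361, 0.4208) x4=(2.1319, 1.3903, 1.5921)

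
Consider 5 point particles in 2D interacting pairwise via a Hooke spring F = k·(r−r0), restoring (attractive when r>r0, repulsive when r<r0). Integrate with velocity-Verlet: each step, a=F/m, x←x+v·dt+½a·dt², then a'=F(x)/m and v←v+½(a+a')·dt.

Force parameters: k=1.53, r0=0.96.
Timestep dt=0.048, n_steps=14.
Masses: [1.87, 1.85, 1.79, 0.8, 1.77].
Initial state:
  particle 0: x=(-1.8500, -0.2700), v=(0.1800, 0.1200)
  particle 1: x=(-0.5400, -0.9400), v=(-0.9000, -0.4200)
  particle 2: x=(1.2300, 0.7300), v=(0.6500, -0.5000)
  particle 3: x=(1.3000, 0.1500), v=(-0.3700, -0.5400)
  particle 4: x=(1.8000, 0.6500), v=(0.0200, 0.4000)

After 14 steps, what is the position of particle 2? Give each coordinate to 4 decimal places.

(0.9961, 0.1325)

step 0: x0=(-1.8500, -0.2700) x1=(-0.5400, -0.9400) x2=(1.2300, 0.7300) x3=(1.3000, 0.1500) x4=(1.8000, 0.6500)
step 1: x0=(-1.8343, -0.2629) x1=(-0.5802, -0.9574) x2=(1.2576, 0.7047) x3=(1.2749, 0.1209) x4=(1.7973, 0.6676)
step 2: x0=(-1.8045, -0.2531) x1=(-0.6140, -0.9692) x2=(1.2778, 0.6769) x3=(1.2351, 0.0857) x4=(1.7871, 0.6819)
step 3: x0=(-1.7610, -0.2407) x1=(-0.6413, -0.9755) x2=(1.2907, 0.6465) x3=(1.1812, 0.0448) x4=(1.7696, 0.6928)
step 4: x0=(-1.7042, -0.2260) x1=(-0.6620, -0.9762) x2=(1.2962, 0.6135) x3=(1.1136, -0.0011) x4=(1.7446, 0.7004)
step 5: x0=(-1.6347, -0.2089) x1=(-0.6760, -0.9716) x2=(1.2944, 0.5778) x3=(1.0333, -0.0514) x4=(1.7125, 0.7045)
step 6: x0=(-1.5534, -0.1897) x1=(-0.6834, -0.9619) x2=(1.2855, 0.5394) x3=(0.9413, -0.1051) x4=(1.6732, 0.7054)
step 7: x0=(-1.4608, -0.1685) x1=(-0.6843, -0.9472) x2=(1.2697, 0.4982) x3=(0.8391, -0.1613) x4=(1.6271, 0.7029)
step 8: x0=(-1.3581, -0.1455) x1=(-0.6789, -0.9279) x2=(1.2473, 0.4542) x3=(0.7282, -0.2190) x4=(1.5742, 0.6974)
step 9: x0=(-1.2463, -0.1209) x1=(-0.6676, -0.9044) x2=(1.2186, 0.4073) x3=(0.6105, -0.2772) x4=(1.5149, 0.6887)
step 10: x0=(-1.1264, -0.0948) x1=(-0.6508, -0.8770) x2=(1.1840, 0.3576) x3=(0.4879, -0.3349) x4=(1.4495, 0.6772)
step 11: x0=(-0.9996, -0.0674) x1=(-0.6288, -0.8463) x2=(1.1439, 0.3051) x3=(0.3626, -0.3913) x4=(1.3782, 0.6630)
step 12: x0=(-0.8670, -0.0388) x1=(-0.6024, -0.8127) x2=(1.0989, 0.2500) x3=(0.2368, -0.4457) x4=(1.3014, 0.6461)
step 13: x0=(-0.7299, -0.0090) x1=(-0.5721, -0.7767) x2=(1.0494, 0.1924) x3=(0.1124, -0.4974) x4=(1.2195, 0.6269)
step 14: x0=(-0.5893, 0.0218) x1=(-0.5386, -0.7386) x2=(0.9961, 0.1325) x3=(-0.0085, -0.5463) x4=(1.1330, 0.6053)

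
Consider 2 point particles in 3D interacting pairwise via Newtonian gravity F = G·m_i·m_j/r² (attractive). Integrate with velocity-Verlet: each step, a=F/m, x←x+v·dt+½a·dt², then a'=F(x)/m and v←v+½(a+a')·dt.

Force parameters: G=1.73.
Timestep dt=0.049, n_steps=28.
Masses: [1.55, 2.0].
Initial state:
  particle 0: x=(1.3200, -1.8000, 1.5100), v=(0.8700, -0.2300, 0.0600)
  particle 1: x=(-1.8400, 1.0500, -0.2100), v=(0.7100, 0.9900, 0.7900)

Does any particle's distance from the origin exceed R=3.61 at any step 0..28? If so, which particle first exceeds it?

no

step 0: x0=(1.3200, -1.8000, 1.5100) x1=(-1.8400, 1.0500, -0.2100)
step 1: x0=(1.3625, -1.8111, 1.5129) x1=(-1.8051, 1.0984, -0.1712)
step 2: x0=(1.4047, -1.8220, 1.5156) x1=(-1.7700, 1.1466, -0.1324)
step 3: x0=(1.4467, -1.8327, 1.5182) x1=(-1.7347, 1.1947, -0.0934)
step 4: x0=(1.4884, -1.8431, 1.5206) x1=(-1.6992, 1.2425, -0.0543)
step 5: x0=(1.5298, -1.8533, 1.5230) x1=(-1.6635, 1.2902, -0.0151)
step 6: x0=(1.5710, -1.8632, 1.5252) x1=(-1.6276, 1.3376, 0.0242)
step 7: x0=(1.6120, -1.8729, 1.5273) x1=(-1.5915, 1.3849, 0.0635)
step 8: x0=(1.6527, -1.8823, 1.5293) x1=(-1.5552, 1.4320, 0.1030)
step 9: x0=(1.6932, -1.8915, 1.5311) x1=(-1.5188, 1.4789, 0.1425)
step 10: x0=(1.7335, -1.9004, 1.5329) x1=(-1.4821, 1.5256, 0.1821)
step 11: x0=(1.7735, -1.9091, 1.5346) x1=(-1.4453, 1.5721, 0.2218)
step 12: x0=(1.8133, -1.9176, 1.5362) x1=(-1.4083, 1.6184, 0.2616)
step 13: x0=(1.8528, -1.9258, 1.5377) x1=(-1.3712, 1.6646, 0.3014)
step 14: x0=(1.8922, -1.9338, 1.5391) x1=(-1.3339, 1.7105, 0.3413)
step 15: x0=(1.9313, -1.9415, 1.5405) x1=(-1.2964, 1.7563, 0.3812)
step 16: x0=(1.9703, -1.9490, 1.5417) x1=(-1.2587, 1.8019, 0.4212)
step 17: x0=(2.0090, -1.9562, 1.5429) x1=(-1.2209, 1.8473, 0.4613)
step 18: x0=(2.0475, -1.9633, 1.5441) x1=(-1.1829, 1.8925, 0.5014)
step 19: x0=(2.0859, -1.9700, 1.5451) x1=(-1.1448, 1.9375, 0.5416)
step 20: x0=(2.1240, -1.9766, 1.5461) x1=(-1.1065, 1.9824, 0.5818)
step 21: x0=(2.1619, -1.9829, 1.5471) x1=(-1.0681, 2.0270, 0.6220)
step 22: x0=(2.1997, -1.9890, 1.5480) x1=(-1.0295, 2.0715, 0.6623)
step 23: x0=(2.2373, -1.9948, 1.5488) x1=(-0.9908, 2.1158, 0.7026)
step 24: x0=(2.2747, -2.0004, 1.5496) x1=(-0.9520, 2.1599, 0.7430)
step 25: x0=(2.3119, -2.0058, 1.5504) x1=(-0.9130, 2.2039, 0.7834)
step 26: x0=(2.3489, -2.0110, 1.5511) x1=(-0.8739, 2.2477, 0.8239)
step 27: x0=(2.3858, -2.0159, 1.5518) x1=(-0.8346, 2.2913, 0.8643)
step 28: x0=(2.4225, -2.0206, 1.5524) x1=(-0.7952, 2.3347, 0.9048)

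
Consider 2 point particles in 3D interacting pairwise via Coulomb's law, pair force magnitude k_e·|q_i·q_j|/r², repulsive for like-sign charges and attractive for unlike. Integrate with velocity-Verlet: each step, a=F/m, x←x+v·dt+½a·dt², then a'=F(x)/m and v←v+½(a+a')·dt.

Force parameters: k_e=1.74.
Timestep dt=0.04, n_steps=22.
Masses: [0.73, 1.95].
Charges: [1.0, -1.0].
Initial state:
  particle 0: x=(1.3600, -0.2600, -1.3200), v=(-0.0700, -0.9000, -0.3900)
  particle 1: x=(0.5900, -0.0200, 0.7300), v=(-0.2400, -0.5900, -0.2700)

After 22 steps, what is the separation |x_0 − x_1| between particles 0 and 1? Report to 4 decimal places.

2.1432

step 0: x0=(1.3600, -0.2600, -1.3200) x1=(0.5900, -0.0200, 0.7300)
step 1: x0=(1.3571, -0.2960, -1.3352) x1=(0.5805, -0.0436, 0.7191)
step 2: x0=(1.3539, -0.3318, -1.3497) x1=(0.5710, -0.0673, 0.7079)
step 3: x0=(1.3504, -0.3676, -1.3635) x1=(0.5617, -0.0909, 0.6964)
step 4: x0=(1.3466, -0.4033, -1.3766) x1=(0.5524, -0.1147, 0.6846)
step 5: x0=(1.3426, -0.4389, -1.3890) x1=(0.5433, -0.1384, 0.6726)
step 6: x0=(1.3383, -0.4743, -1.4006) x1=(0.5342, -0.1622, 0.6603)
step 7: x0=(1.3337, -0.5097, -1.4116) x1=(0.5253, -0.1861, 0.6478)
step 8: x0=(1.3288, -0.5450, -1.4218) x1=(0.5165, -0.2099, 0.6350)
step 9: x0=(1.3237, -0.5801, -1.4314) x1=(0.5078, -0.2339, 0.6219)
step 10: x0=(1.3183, -0.6151, -1.4402) x1=(0.4991, -0.2578, 0.6086)
step 11: x0=(1.3126, -0.6500, -1.4484) x1=(0.4906, -0.2818, 0.5950)
step 12: x0=(1.3066, -0.6848, -1.4558) x1=(0.4822, -0.3059, 0.5812)
step 13: x0=(1.3004, -0.7195, -1.4626) x1=(0.4739, -0.3300, 0.5670)
step 14: x0=(1.2938, -0.7540, -1.4686) x1=(0.4657, -0.3541, 0.5527)
step 15: x0=(1.2870, -0.7884, -1.4739) x1=(0.4576, -0.3784, 0.5380)
step 16: x0=(1.2799, -0.8226, -1.4786) x1=(0.4496, -0.4026, 0.5231)
step 17: x0=(1.2724, -0.8567, -1.4825) x1=(0.4418, -0.4269, 0.5080)
step 18: x0=(1.2647, -0.8906, -1.4857) x1=(0.4340, -0.4513, 0.4925)
step 19: x0=(1.2567, -0.9244, -1.4882) x1=(0.4264, -0.4757, 0.4768)
step 20: x0=(1.2484, -0.9580, -1.4900) x1=(0.4188, -0.5002, 0.4608)
step 21: x0=(1.2397, -0.9914, -1.4910) x1=(0.4114, -0.5248, 0.4446)
step 22: x0=(1.2308, -1.0247, -1.4913) x1=(0.4041, -0.5494, 0.4281)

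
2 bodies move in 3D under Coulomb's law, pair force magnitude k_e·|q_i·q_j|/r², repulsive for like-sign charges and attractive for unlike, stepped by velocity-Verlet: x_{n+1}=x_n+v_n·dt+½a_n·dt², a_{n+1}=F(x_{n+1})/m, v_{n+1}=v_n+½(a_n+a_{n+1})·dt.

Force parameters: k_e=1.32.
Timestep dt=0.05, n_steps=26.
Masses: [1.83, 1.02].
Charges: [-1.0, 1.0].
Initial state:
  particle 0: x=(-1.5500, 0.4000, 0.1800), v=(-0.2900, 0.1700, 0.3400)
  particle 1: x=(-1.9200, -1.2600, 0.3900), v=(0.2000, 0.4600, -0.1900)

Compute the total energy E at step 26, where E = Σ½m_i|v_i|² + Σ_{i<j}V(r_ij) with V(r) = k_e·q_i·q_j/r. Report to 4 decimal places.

step 0: x0=(-1.5500, 0.4000, 0.1800) x1=(-1.9200, -1.2600, 0.3900)
step 1: x0=(-1.5646, 0.4082, 0.1970) x1=(-1.9099, -1.2365, 0.3804)
step 2: x0=(-1.5793, 0.4158, 0.2141) x1=(-1.8995, -1.2118, 0.3707)
step 3: x0=(-1.5941, 0.4227, 0.2313) x1=(-1.8890, -1.1861, 0.3609)
step 4: x0=(-1.6090, 0.4290, 0.2485) x1=(-1.8782, -1.1591, 0.3510)
step 5: x0=(-1.6241, 0.4347, 0.2658) x1=(-1.8672, -1.1309, 0.3411)
step 6: x0=(-1.6392, 0.4396, 0.2831) x1=(-1.8560, -1.1015, 0.3310)
step 7: x0=(-1.6545, 0.4437, 0.3004) x1=(-1.8446, -1.0707, 0.3210)
step 8: x0=(-1.6699, 0.4471, 0.3177) x1=(-1.8330, -1.0386, 0.3109)
step 9: x0=(-1.6853, 0.4497, 0.3351) x1=(-1.8213, -1.0050, 0.3008)
step 10: x0=(-1.7009, 0.4515, 0.3524) x1=(-1.8095, -0.9699, 0.2907)
step 11: x0=(-1.7165, 0.4524, 0.3697) x1=(-1.7975, -0.9332, 0.2807)
step 12: x0=(-1.7321, 0.4523, 0.3869) x1=(-1.7854, -0.8949, 0.2709)
step 13: x0=(-1.7478, 0.4513, 0.4040) x1=(-1.7733, -0.8548, 0.2611)
step 14: x0=(-1.7635, 0.4492, 0.4210) x1=(-1.7611, -0.8128, 0.2516)
step 15: x0=(-1.7792, 0.4461, 0.4379) x1=(-1.7489, -0.7689, 0.2424)
step 16: x0=(-1.7949, 0.4417, 0.4545) x1=(-1.7368, -0.7229, 0.2334)
step 17: x0=(-1.8105, 0.4361, 0.4710) x1=(-1.7248, -0.6746, 0.2250)
step 18: x0=(-1.8261, 0.4292, 0.4871) x1=(-1.7130, -0.6239, 0.2170)
step 19: x0=(-1.8414, 0.4208, 0.5029) x1=(-1.7015, -0.5705, 0.2097)
step 20: x0=(-1.8565, 0.4108, 0.5182) x1=(-1.6903, -0.5144, 0.2033)
step 21: x0=(-1.8714, 0.3991, 0.5329) x1=(-1.6797, -0.4552, 0.1979)
step 22: x0=(-1.8858, 0.3856, 0.5469) x1=(-1.6699, -0.3926, 0.1938)
step 23: x0=(-1.8996, 0.3699, 0.5599) x1=(-1.6611, -0.3263, 0.1914)
step 24: x0=(-1.9127, 0.3521, 0.5718) x1=(-1.6536, -0.2560, 0.1911)
step 25: x0=(-1.9247, 0.3317, 0.5821) x1=(-1.6481, -0.1813, 0.1936)
step 26: x0=(-1.9353, 0.3087, 0.5904) x1=(-1.6452, -0.1017, 0.1997)
step 0 velocities: v0=(-0.2900, 0.1700, 0.3400) v1=(0.2000, 0.4600, -0.1900)
step 0: KE=0.3559, PE=-0.7703, E=-0.4144
step 26 velocities: v0=(-0.1910, -0.4892, 0.1382) v1=(0.0224, 1.6426, 0.1720)
step 26: KE=1.6613, PE=-2.0735, E=-0.4123

-0.4123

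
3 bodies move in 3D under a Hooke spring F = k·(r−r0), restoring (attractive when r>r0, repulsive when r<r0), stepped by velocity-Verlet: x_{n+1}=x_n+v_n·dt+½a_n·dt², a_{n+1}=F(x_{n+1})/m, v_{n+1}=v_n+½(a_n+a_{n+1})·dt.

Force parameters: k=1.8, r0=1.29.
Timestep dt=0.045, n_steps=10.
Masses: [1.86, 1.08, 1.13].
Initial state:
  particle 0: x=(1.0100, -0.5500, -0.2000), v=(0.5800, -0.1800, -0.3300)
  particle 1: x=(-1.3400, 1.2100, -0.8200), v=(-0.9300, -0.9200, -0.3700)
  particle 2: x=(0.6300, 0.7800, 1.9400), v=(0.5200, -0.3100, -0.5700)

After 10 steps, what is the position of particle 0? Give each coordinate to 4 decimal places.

step 0: x0=(1.0100, -0.5500, -0.2000) x1=(-1.3400, 1.2100, -0.8200) x2=(0.6300, 0.7800, 1.9400)
step 1: x0=(1.0346, -0.5565, -0.2142) x1=(-1.3775, 1.1665, -0.8332) x2=(0.6517, 0.7654, 1.9099)
step 2: x0=(1.0561, -0.5597, -0.2270) x1=(-1.4061, 1.1187, -0.8393) x2=(0.6700, 0.7496, 1.8709)
step 3: x0=(1.0745, -0.5599, -0.2385) x1=(-1.4255, 1.0670, -0.8386) x2=(0.6846, 0.7324, 1.8231)
step 4: x0=(1.0897, -0.5570, -0.2488) x1=(-1.4356, 1.0113, -0.8311) x2=(0.6957, 0.7139, 1.7669)
step 5: x0=(1.1017, -0.5511, -0.2578) x1=(-1.4364, 0.9520, -0.8171) x2=(0.7030, 0.6941, 1.7024)
step 6: x0=(1.1105, -0.5425, -0.2658) x1=(-1.4279, 0.8893, -0.7968) x2=(0.7068, 0.6730, 1.6301)
step 7: x0=(1.1161, -0.5312, -0.2727) x1=(-1.4102, 0.8234, -0.7706) x2=(0.7069, 0.6506, 1.5504)
step 8: x0=(1.1187, -0.5175, -0.2787) x1=(-1.3836, 0.7547, -0.7388) x2=(0.7036, 0.6270, 1.4639)
step 9: x0=(1.1182, -0.5016, -0.2839) x1=(-1.3482, 0.6833, -0.7018) x2=(0.6970, 0.6021, 1.3711)
step 10: x0=(1.1149, -0.4836, -0.2883) x1=(-1.3046, 0.6096, -0.6603) x2=(0.6871, 0.5761, 1.2726)

(1.1149, -0.4836, -0.2883)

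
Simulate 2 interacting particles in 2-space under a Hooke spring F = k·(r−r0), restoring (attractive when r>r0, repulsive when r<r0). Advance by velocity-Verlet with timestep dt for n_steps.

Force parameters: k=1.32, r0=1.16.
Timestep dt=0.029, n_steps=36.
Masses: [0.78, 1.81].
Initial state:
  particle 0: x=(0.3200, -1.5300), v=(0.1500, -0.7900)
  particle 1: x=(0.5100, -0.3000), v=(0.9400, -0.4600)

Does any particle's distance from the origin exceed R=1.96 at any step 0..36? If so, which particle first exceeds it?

step 0: x0=(0.3200, -1.5300) x1=(0.5100, -0.3000)
step 1: x0=(0.3244, -1.5529) x1=(0.5373, -0.3134)
step 2: x0=(0.3287, -1.5756) x1=(0.5645, -0.3268)
step 3: x0=(0.3332, -1.5981) x1=(0.5917, -0.3403)
step 4: x0=(0.3376, -1.6205) x1=(0.6190, -0.3538)
step 5: x0=(0.3421, -1.6427) x1=(0.6462, -0.3675)
step 6: x0=(0.3466, -1.6647) x1=(0.6733, -0.3812)
step 7: x0=(0.3512, -1.6864) x1=(0.7005, -0.3951)
step 8: x0=(0.3559, -1.7080) x1=(0.7276, -0.4090)
step 9: x0=(0.3606, -1.7292) x1=(0.7547, -0.4231)
step 10: x0=(0.3655, -1.7502) x1=(0.7818, -0.4372)
step 11: x0=(0.3704, -1.7709) x1=(0.8088, -0.4515)
step 12: x0=(0.3754, -1.7912) x1=(0.8357, -0.4660)
step 13: x0=(0.3805, -1.8113) x1=(0.8627, -0.4806)
step 14: x0=(0.3858, -1.8310) x1=(0.8895, -0.4953)
step 15: x0=(0.3912, -1.8503) x1=(0.9163, -0.5102)
step 16: x0=(0.3967, -1.8693) x1=(0.9431, -0.5252)
step 17: x0=(0.4024, -1.8879) x1=(0.9698, -0.5404)
step 18: x0=(0.4083, -1.9061) x1=(0.9964, -0.5558)
step 19: x0=(0.4143, -1.9239) x1=(1.0229, -0.5713)
step 20: x0=(0.4205, -1.9412) x1=(1.0494, -0.5870)
step 21: x0=(0.4269, -1.9582) x1=(1.0757, -0.6030)
step 22: x0=(0.4336, -1.9747) x1=(1.1020, -0.6191)
step 23: x0=(0.4404, -1.9907) x1=(1.1282, -0.6354)
step 24: x0=(0.4475, -2.0063) x1=(1.1543, -0.6518)
step 25: x0=(0.4549, -2.0214) x1=(1.1803, -0.6685)
step 26: x0=(0.4624, -2.0361) x1=(1.2061, -0.6854)
step 27: x0=(0.4703, -2.0503) x1=(1.2319, -0.7025)
step 28: x0=(0.4784, -2.0640) x1=(1.2575, -0.7198)
step 29: x0=(0.4868, -2.0772) x1=(1.2830, -0.7374)
step 30: x0=(0.4955, -2.0899) x1=(1.3084, -0.7551)
step 31: x0=(0.5045, -2.1022) x1=(1.3337, -0.7730)
step 32: x0=(0.5138, -2.1139) x1=(1.3588, -0.7912)
step 33: x0=(0.5234, -2.1252) x1=(1.3838, -0.8095)
step 34: x0=(0.5333, -2.1359) x1=(1.4087, -0.8281)
step 35: x0=(0.5435, -2.1462) x1=(1.4334, -0.8469)
step 36: x0=(0.5541, -2.1560) x1=(1.4579, -0.8659)

yes, particle 0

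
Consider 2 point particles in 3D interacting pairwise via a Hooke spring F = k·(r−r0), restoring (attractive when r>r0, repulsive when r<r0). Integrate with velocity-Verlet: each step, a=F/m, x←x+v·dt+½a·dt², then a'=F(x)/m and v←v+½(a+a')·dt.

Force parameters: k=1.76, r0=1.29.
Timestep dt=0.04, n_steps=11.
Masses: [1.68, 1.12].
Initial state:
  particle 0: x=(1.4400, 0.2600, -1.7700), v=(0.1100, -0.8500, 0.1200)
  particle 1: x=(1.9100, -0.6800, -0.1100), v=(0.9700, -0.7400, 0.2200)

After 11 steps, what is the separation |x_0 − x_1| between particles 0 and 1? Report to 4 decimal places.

step 0: x0=(1.4400, 0.2600, -1.7700) x1=(1.9100, -0.6800, -0.1100)
step 1: x0=(1.4445, 0.2257, -1.7647) x1=(1.9486, -0.7092, -0.1019)
step 2: x0=(1.4494, 0.1909, -1.7585) x1=(1.9868, -0.7376, -0.0953)
step 3: x0=(1.4545, 0.1556, -1.7513) x1=(2.0244, -0.7651, -0.0901)
step 4: x0=(1.4600, 0.1197, -1.7431) x1=(2.0616, -0.7919, -0.0864)
step 5: x0=(1.4658, 0.0832, -1.7339) x1=(2.0983, -0.8179, -0.0841)
step 6: x0=(1.4720, 0.0463, -1.7238) x1=(2.1344, -0.8430, -0.0833)
step 7: x0=(1.4786, 0.0088, -1.7127) x1=(2.1699, -0.8674, -0.0839)
step 8: x0=(1.4856, -0.0292, -1.7007) x1=(2.2048, -0.8910, -0.0860)
step 9: x0=(1.4930, -0.0677, -1.6877) x1=(2.2391, -0.9139, -0.0894)
step 10: x0=(1.5008, -0.1066, -1.6738) x1=(2.2728, -0.9361, -0.0942)
step 11: x0=(1.5091, -0.1461, -1.6591) x1=(2.3058, -0.9575, -0.1004)

1.9295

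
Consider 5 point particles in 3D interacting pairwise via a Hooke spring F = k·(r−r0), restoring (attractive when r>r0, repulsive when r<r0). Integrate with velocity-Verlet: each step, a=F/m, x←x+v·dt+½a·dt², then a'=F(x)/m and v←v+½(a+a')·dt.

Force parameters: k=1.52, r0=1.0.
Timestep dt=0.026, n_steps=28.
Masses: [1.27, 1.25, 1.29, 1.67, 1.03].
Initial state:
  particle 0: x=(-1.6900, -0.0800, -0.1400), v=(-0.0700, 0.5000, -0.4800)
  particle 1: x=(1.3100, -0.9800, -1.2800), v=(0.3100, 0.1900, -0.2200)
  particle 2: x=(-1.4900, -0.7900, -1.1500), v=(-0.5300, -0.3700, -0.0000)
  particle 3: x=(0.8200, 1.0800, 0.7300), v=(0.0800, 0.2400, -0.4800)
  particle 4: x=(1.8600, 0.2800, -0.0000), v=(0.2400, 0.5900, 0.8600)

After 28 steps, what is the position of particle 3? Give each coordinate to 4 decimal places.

(0.3287, 0.5506, -0.2486)

step 0: x0=(-1.6900, -0.0800, -0.1400) x1=(1.3100, -0.9800, -1.2800) x2=(-1.4900, -0.7900, -1.1500) x3=(0.8200, 1.0800, 0.7300) x4=(1.8600, 0.2800, -0.0000)
step 1: x0=(-1.6893, -0.0669, -0.1526) x1=(1.3164, -0.9740, -1.2846) x2=(-1.5014, -0.7988, -1.1491) x3=(0.8213, 1.0851, 0.7164) x4=(1.8634, 0.2947, 0.0217)
step 2: x0=(-1.6834, -0.0536, -0.1655) x1=(1.3196, -0.9657, -1.2868) x2=(-1.5082, -0.8058, -1.1463) x3=(0.8209, 1.0879, 0.7008) x4=(1.8613, 0.3079, 0.0421)
step 3: x0=(-1.6724, -0.0401, -0.1785) x1=(1.3194, -0.9552, -1.2868) x2=(-1.5102, -0.8111, -1.1417) x3=(0.8189, 1.0884, 0.6830) x4=(1.8535, 0.3197, 0.0610)
step 4: x0=(-1.6563, -0.0265, -0.1918) x1=(1.3160, -0.9425, -1.2844) x2=(-1.5075, -0.8145, -1.1353) x3=(0.8153, 1.0867, 0.6632) x4=(1.8402, 0.3301, 0.0783)
step 5: x0=(-1.6352, -0.0127, -0.2052) x1=(1.3093, -0.9276, -1.2798) x2=(-1.5001, -0.8162, -1.1271) x3=(0.8101, 1.0828, 0.6414) x4=(1.8214, 0.3390, 0.0941)
step 6: x0=(-1.6092, 0.0012, -0.2187) x1=(1.2994, -0.9106, -1.2728) x2=(-1.4880, -0.8161, -1.1172) x3=(0.8032, 1.0767, 0.6176) x4=(1.7972, 0.3463, 0.1083)
step 7: x0=(-1.5783, 0.0152, -0.2324) x1=(1.2863, -0.8915, -1.2637) x2=(-1.4713, -0.8141, -1.1054) x3=(0.7948, 1.0684, 0.5919) x4=(1.7677, 0.3522, 0.1209)
step 8: x0=(-1.5427, 0.0294, -0.2461) x1=(1.2701, -0.8703, -1.2524) x2=(-1.4500, -0.8103, -1.0920) x3=(0.7847, 1.0580, 0.5643) x4=(1.7331, 0.3565, 0.1317)
step 9: x0=(-1.5025, 0.0436, -0.2599) x1=(1.2508, -0.8470, -1.2390) x2=(-1.4244, -0.8048, -1.0769) x3=(0.7731, 1.0456, 0.5350) x4=(1.6935, 0.3593, 0.1408)
step 10: x0=(-1.4579, 0.0580, -0.2736) x1=(1.2286, -0.8219, -1.2234) x2=(-1.3944, -0.7974, -1.0603) x3=(0.7600, 1.0313, 0.5039) x4=(1.6490, 0.3607, 0.1482)
step 11: x0=(-1.4090, 0.0724, -0.2874) x1=(1.2034, -0.7949, -1.2060) x2=(-1.3602, -0.7884, -1.0420) x3=(0.7454, 1.0150, 0.4712) x4=(1.6000, 0.3605, 0.1539)
step 12: x0=(-1.3560, 0.0869, -0.3011) x1=(1.1755, -0.7660, -1.1865) x2=(-1.3219, -0.7776, -1.0223) x3=(0.7294, 0.9969, 0.4370) x4=(1.5466, 0.3589, 0.1579)
step 13: x0=(-1.2992, 0.1014, -0.3147) x1=(1.1449, -0.7355, -1.1653) x2=(-1.2798, -0.7651, -1.0011) x3=(0.7119, 0.9771, 0.4013) x4=(1.4890, 0.3559, 0.1601)
step 14: x0=(-1.2388, 0.1160, -0.3283) x1=(1.1119, -0.7033, -1.1423) x2=(-1.2339, -0.7510, -0.9786) x3=(0.6931, 0.9556, 0.3642) x4=(1.4276, 0.3515, 0.1607)
step 15: x0=(-1.1750, 0.1306, -0.3417) x1=(1.0764, -0.6696, -1.1178) x2=(-1.1846, -0.7354, -0.9548) x3=(0.6730, 0.9326, 0.3258) x4=(1.3626, 0.3457, 0.1597)
step 16: x0=(-1.1080, 0.1452, -0.3550) x1=(1.0387, -0.6346, -1.0916) x2=(-1.1319, -0.7182, -0.9298) x3=(0.6517, 0.9082, 0.2862) x4=(1.2943, 0.3387, 0.1571)
step 17: x0=(-1.0381, 0.1598, -0.3682) x1=(0.9989, -0.5982, -1.0641) x2=(-1.0761, -0.6997, -0.9037) x3=(0.6292, 0.8825, 0.2455) x4=(1.2230, 0.3304, 0.1530)
step 18: x0=(-0.9656, 0.1745, -0.3812) x1=(0.9571, -0.5606, -1.0353) x2=(-1.0175, -0.6798, -0.8765) x3=(0.6055, 0.8556, 0.2038) x4=(1.1491, 0.3209, 0.1475)
step 19: x0=(-0.8908, 0.1891, -0.3941) x1=(0.9137, -0.5219, -1.0053) x2=(-0.9563, -0.6586, -0.8484) x3=(0.5809, 0.8276, 0.1612) x4=(1.0727, 0.3102, 0.1407)
step 20: x0=(-0.8139, 0.2037, -0.4068) x1=(0.8687, -0.4823, -0.9744) x2=(-0.8927, -0.6363, -0.8195) x3=(0.5553, 0.7987, 0.1177) x4=(0.9943, 0.2985, 0.1326)
step 21: x0=(-0.7353, 0.2184, -0.4193) x1=(0.8223, -0.4419, -0.9425) x2=(-0.8270, -0.6129, -0.7897) x3=(0.5288, 0.7689, 0.0736) x4=(0.9142, 0.2857, 0.1235)
step 22: x0=(-0.6553, 0.2330, -0.4317) x1=(0.7747, -0.4008, -0.9098) x2=(-0.7595, -0.5885, -0.7593) x3=(0.5016, 0.7386, 0.0288) x4=(0.8327, 0.2720, 0.1135)
step 23: x0=(-0.5741, 0.2476, -0.4439) x1=(0.7262, -0.3591, -0.8766) x2=(-0.6904, -0.5633, -0.7283) x3=(0.4738, 0.7077, -0.0165) x4=(0.7500, 0.2573, 0.1027)
step 24: x0=(-0.4920, 0.2622, -0.4560) x1=(0.6769, -0.3170, -0.8429) x2=(-0.6200, -0.5374, -0.6968) x3=(0.4453, 0.6764, -0.0623) x4=(0.6665, 0.2418, 0.0913)
step 25: x0=(-0.4094, 0.2769, -0.4680) x1=(0.6270, -0.2746, -0.8089) x2=(-0.5486, -0.5109, -0.6649) x3=(0.4165, 0.6450, -0.1085) x4=(0.5824, 0.2255, 0.0796)
step 26: x0=(-0.3266, 0.2916, -0.4800) x1=(0.5768, -0.2321, -0.7747) x2=(-0.4765, -0.4839, -0.6327) x3=(0.3873, 0.6134, -0.1550) x4=(0.4980, 0.2086, 0.0677)
step 27: x0=(-0.2438, 0.3063, -0.4921) x1=(0.5265, -0.1894, -0.7404) x2=(-0.4039, -0.4566, -0.6002) x3=(0.3580, 0.5819, -0.2017) x4=(0.4135, 0.1910, 0.0559)
step 28: x0=(-0.1612, 0.3212, -0.5042) x1=(0.4762, -0.1469, -0.7063) x2=(-0.3310, -0.4292, -0.5676) x3=(0.3287, 0.5506, -0.2486) x4=(0.3290, 0.1729, 0.0444)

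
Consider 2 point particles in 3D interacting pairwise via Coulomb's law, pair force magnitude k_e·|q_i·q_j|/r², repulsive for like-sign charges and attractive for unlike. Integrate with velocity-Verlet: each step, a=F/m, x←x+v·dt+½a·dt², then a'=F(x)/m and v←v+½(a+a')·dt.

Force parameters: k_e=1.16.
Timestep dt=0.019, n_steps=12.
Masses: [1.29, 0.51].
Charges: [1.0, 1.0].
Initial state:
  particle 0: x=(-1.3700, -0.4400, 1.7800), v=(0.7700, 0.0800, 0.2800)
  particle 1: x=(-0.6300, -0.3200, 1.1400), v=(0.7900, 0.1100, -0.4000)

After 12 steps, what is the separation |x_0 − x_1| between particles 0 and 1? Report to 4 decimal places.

step 0: x0=(-1.3700, -0.4400, 1.7800) x1=(-0.6300, -0.3200, 1.1400)
step 1: x0=(-1.3555, -0.4385, 1.7854) x1=(-0.6147, -0.3179, 1.1321)
step 2: x0=(-1.3412, -0.4370, 1.7911) x1=(-0.5987, -0.3156, 1.1237)
step 3: x0=(-1.3272, -0.4356, 1.7969) x1=(-0.5822, -0.3133, 1.1147)
step 4: x0=(-1.3134, -0.4342, 1.8030) x1=(-0.5651, -0.3108, 1.1053)
step 5: x0=(-1.2998, -0.4329, 1.8093) x1=(-0.5474, -0.3083, 1.0952)
step 6: x0=(-1.2865, -0.4316, 1.8157) x1=(-0.5291, -0.3057, 1.0847)
step 7: x0=(-1.2733, -0.4303, 1.8224) x1=(-0.5104, -0.3030, 1.0737)
step 8: x0=(-1.2604, -0.4291, 1.8293) x1=(-0.4911, -0.3002, 1.0622)
step 9: x0=(-1.2476, -0.4278, 1.8364) x1=(-0.4714, -0.2973, 1.0502)
step 10: x0=(-1.2350, -0.4267, 1.8436) x1=(-0.4512, -0.2944, 1.0377)
step 11: x0=(-1.2226, -0.4255, 1.8510) x1=(-0.4306, -0.2914, 1.0248)
step 12: x0=(-1.2104, -0.4244, 1.8586) x1=(-0.4095, -0.2883, 1.0114)

1.1738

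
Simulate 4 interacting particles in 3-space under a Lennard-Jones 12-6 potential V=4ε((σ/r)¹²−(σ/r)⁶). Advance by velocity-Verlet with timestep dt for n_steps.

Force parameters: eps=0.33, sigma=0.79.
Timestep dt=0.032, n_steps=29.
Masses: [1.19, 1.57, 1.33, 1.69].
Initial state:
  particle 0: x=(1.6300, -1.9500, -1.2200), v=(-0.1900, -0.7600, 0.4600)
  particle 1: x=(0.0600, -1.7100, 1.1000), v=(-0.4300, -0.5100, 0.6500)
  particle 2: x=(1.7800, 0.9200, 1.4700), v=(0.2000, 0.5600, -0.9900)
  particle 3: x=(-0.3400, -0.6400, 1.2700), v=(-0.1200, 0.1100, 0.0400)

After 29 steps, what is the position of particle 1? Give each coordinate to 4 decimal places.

step 0: x0=(1.6300, -1.9500, -1.2200) x1=(0.0600, -1.7100, 1.1000) x2=(1.7800, 0.9200, 1.4700) x3=(-0.3400, -0.6400, 1.2700)
step 1: x0=(1.6239, -1.9743, -1.2053) x1=(0.0462, -1.7262, 1.1208) x2=(1.7864, 0.9379, 1.4383) x3=(-0.3438, -0.6366, 1.2713)
step 2: x0=(1.6178, -1.9986, -1.1906) x1=(0.0322, -1.7420, 1.1417) x2=(1.7928, 0.9558, 1.4066) x3=(-0.3475, -0.6336, 1.2725)
step 3: x0=(1.6118, -2.0230, -1.1758) x1=(0.0182, -1.7575, 1.1626) x2=(1.7992, 0.9738, 1.3750) x3=(-0.3510, -0.6308, 1.2736)
step 4: x0=(1.6057, -2.0473, -1.1611) x1=(0.0041, -1.7727, 1.1835) x2=(1.8056, 0.9917, 1.3433) x3=(-0.3545, -0.6283, 1.2748)
step 5: x0=(1.5996, -2.0716, -1.1464) x1=(-0.0102, -1.7877, 1.2045) x2=(1.8120, 1.0096, 1.3116) x3=(-0.3579, -0.6260, 1.2759)
step 6: x0=(1.5935, -2.0959, -1.1317) x1=(-0.0245, -1.8024, 1.2255) x2=(1.8184, 1.0275, 1.2799) x3=(-0.3612, -0.6240, 1.2771)
step 7: x0=(1.5874, -2.1202, -1.1169) x1=(-0.0388, -1.8168, 1.2464) x2=(1.8248, 1.0454, 1.2482) x3=(-0.3645, -0.6222, 1.2782)
step 8: x0=(1.5813, -2.1446, -1.1022) x1=(-0.0533, -1.8311, 1.2674) x2=(1.8312, 1.0633, 1.2166) x3=(-0.3677, -0.6206, 1.2793)
step 9: x0=(1.5752, -2.1689, -1.0875) x1=(-0.0677, -1.8450, 1.2884) x2=(1.8375, 1.0812, 1.1849) x3=(-0.3709, -0.6193, 1.2804)
step 10: x0=(1.5692, -2.1932, -1.0727) x1=(-0.0823, -1.8588, 1.3094) x2=(1.8439, 1.0991, 1.1532) x3=(-0.3740, -0.6181, 1.2815)
step 11: x0=(1.5631, -2.2175, -1.0580) x1=(-0.0969, -1.8724, 1.3304) x2=(1.8503, 1.1170, 1.1215) x3=(-0.3770, -0.6171, 1.2826)
step 12: x0=(1.5570, -2.2418, -1.0433) x1=(-0.1115, -1.8858, 1.3514) x2=(1.8567, 1.1350, 1.0898) x3=(-0.3800, -0.6163, 1.2837)
step 13: x0=(1.5509, -2.2661, -1.0285) x1=(-0.1262, -1.8990, 1.3723) x2=(1.8631, 1.1529, 1.0581) x3=(-0.3830, -0.6157, 1.2848)
step 14: x0=(1.5448, -2.2904, -1.0138) x1=(-0.1409, -1.9121, 1.3933) x2=(1.8695, 1.1708, 1.0265) x3=(-0.3860, -0.6152, 1.2859)
step 15: x0=(1.5387, -2.3148, -0.9991) x1=(-0.1556, -1.9250, 1.4142) x2=(1.8759, 1.1887, 0.9948) x3=(-0.3889, -0.6148, 1.2871)
step 16: x0=(1.5326, -2.3391, -0.9843) x1=(-0.1703, -1.9377, 1.4351) x2=(1.8822, 1.2066, 0.9631) x3=(-0.3918, -0.6146, 1.2882)
step 17: x0=(1.5265, -2.3634, -0.9696) x1=(-0.1851, -1.9504, 1.4560) x2=(1.8886, 1.2245, 0.9314) x3=(-0.3947, -0.6145, 1.2894)
step 18: x0=(1.5204, -2.3877, -0.9549) x1=(-0.1999, -1.9628, 1.4769) x2=(1.8950, 1.2424, 0.8997) x3=(-0.3975, -0.6145, 1.2906)
step 19: x0=(1.5143, -2.4120, -0.9401) x1=(-0.2147, -1.9752, 1.4978) x2=(1.9014, 1.2603, 0.8681) x3=(-0.4004, -0.6147, 1.2918)
step 20: x0=(1.5083, -2.4363, -0.9254) x1=(-0.2296, -1.9874, 1.5187) x2=(1.9078, 1.2782, 0.8364) x3=(-0.4032, -0.6150, 1.2930)
step 21: x0=(1.5022, -2.4607, -0.9106) x1=(-0.2444, -1.9996, 1.5395) x2=(1.9141, 1.2961, 0.8047) x3=(-0.4060, -0.6153, 1.2942)
step 22: x0=(1.4961, -2.4850, -0.8959) x1=(-0.2593, -2.0116, 1.5603) x2=(1.9205, 1.3140, 0.7730) x3=(-0.4088, -0.6158, 1.2955)
step 23: x0=(1.4900, -2.5093, -0.8812) x1=(-0.2741, -2.0235, 1.5811) x2=(1.9269, 1.3319, 0.7413) x3=(-0.4116, -0.6163, 1.2967)
step 24: x0=(1.4839, -2.5336, -0.8664) x1=(-0.2890, -2.0354, 1.6019) x2=(1.9333, 1.3498, 0.7097) x3=(-0.4143, -0.6169, 1.2980)
step 25: x0=(1.4778, -2.5579, -0.8517) x1=(-0.3039, -2.0472, 1.6226) x2=(1.9397, 1.3677, 0.6780) x3=(-0.4171, -0.6176, 1.2993)
step 26: x0=(1.4717, -2.5822, -0.8369) x1=(-0.3187, -2.0589, 1.6434) x2=(1.9460, 1.3856, 0.6463) x3=(-0.4199, -0.6184, 1.3006)
step 27: x0=(1.4656, -2.6065, -0.8222) x1=(-0.3336, -2.0705, 1.6641) x2=(1.9524, 1.4035, 0.6146) x3=(-0.4226, -0.6192, 1.3020)
step 28: x0=(1.4595, -2.6308, -0.8074) x1=(-0.3485, -2.0820, 1.6848) x2=(1.9588, 1.4214, 0.5829) x3=(-0.4254, -0.6201, 1.3033)
step 29: x0=(1.4534, -2.6551, -0.7927) x1=(-0.3634, -2.0935, 1.7055) x2=(1.9652, 1.4393, 0.5513) x3=(-0.4282, -0.6211, 1.3047)

(-0.3634, -2.0935, 1.7055)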